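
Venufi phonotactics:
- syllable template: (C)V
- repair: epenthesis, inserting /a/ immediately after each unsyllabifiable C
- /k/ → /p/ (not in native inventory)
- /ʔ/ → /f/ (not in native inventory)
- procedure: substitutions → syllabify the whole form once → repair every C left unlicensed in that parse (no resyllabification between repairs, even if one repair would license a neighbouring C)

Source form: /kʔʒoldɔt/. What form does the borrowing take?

Substitution: /k/ → /p/, /ʔ/ → /f/, giving /pfʒoldɔt/.
Under (C)V, the unsyllabifiable consonants are /p/, /f/, /l/, /t/ (no codas are permitted; onsets are limited to one consonant).
Epenthesis after each stranded consonant: /p/ → /pa/, /f/ → /fa/, /l/ → /la/, /t/ → /ta/.

pafaʒoladɔta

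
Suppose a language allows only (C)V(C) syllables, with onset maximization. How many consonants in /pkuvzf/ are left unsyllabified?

The consonants /p/, /z/, /f/ cannot be parsed into a legal (C)V(C) syllable (at most one coda consonant is licensed; onsets are limited to one consonant).

3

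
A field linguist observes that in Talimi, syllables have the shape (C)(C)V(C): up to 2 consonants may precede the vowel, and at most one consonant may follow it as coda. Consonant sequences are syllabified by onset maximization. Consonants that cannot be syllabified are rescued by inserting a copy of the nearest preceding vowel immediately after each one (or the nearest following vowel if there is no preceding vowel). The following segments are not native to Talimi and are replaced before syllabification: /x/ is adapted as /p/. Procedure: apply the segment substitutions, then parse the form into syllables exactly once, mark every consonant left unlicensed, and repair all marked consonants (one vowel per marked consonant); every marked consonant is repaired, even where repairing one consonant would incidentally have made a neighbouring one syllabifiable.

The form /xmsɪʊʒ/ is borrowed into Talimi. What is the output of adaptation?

Substitution: /x/ → /p/, giving /pmsɪʊʒ/.
Syllabifying with onset maximization leaves /p/ stranded (at most one coda consonant is licensed; onsets may contain at most 2 consonants).
Each unlicensed consonant becomes the onset of a new syllable: /p/ → /pɪ/.

pɪmsɪʊʒ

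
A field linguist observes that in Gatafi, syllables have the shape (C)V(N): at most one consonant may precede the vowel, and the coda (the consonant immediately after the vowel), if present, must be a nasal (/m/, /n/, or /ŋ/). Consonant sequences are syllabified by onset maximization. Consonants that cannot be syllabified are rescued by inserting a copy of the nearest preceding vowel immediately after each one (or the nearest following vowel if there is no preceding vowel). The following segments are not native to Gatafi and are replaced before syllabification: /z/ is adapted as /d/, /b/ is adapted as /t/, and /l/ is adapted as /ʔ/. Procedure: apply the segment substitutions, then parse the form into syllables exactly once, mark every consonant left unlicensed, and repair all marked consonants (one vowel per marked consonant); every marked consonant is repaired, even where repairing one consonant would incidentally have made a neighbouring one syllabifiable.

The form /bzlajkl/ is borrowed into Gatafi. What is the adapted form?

Substitution: /b/ → /t/, /z/ → /d/, /l/ → /ʔ/, giving /tdʔajkʔ/.
Under (C)V(N), the unsyllabifiable consonants are /t/, /d/, /j/, /k/, /ʔ/ (only a nasal (/m/, /n/, or /ŋ/) is licensed in coda position; onsets are limited to one consonant).
Each unlicensed consonant becomes the onset of a new syllable: /t/ → /ta/, /d/ → /da/, /j/ → /ja/, /k/ → /ka/, /ʔ/ → /ʔa/.

tadaʔajakaʔa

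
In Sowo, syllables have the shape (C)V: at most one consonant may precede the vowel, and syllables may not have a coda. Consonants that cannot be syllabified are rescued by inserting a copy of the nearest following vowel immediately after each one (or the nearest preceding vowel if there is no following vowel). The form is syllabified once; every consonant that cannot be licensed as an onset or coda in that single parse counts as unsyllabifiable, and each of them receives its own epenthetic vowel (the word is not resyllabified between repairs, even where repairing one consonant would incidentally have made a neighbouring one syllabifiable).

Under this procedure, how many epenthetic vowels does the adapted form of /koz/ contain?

1

The unsyllabifiable consonants are /z/; each receives one epenthetic vowel.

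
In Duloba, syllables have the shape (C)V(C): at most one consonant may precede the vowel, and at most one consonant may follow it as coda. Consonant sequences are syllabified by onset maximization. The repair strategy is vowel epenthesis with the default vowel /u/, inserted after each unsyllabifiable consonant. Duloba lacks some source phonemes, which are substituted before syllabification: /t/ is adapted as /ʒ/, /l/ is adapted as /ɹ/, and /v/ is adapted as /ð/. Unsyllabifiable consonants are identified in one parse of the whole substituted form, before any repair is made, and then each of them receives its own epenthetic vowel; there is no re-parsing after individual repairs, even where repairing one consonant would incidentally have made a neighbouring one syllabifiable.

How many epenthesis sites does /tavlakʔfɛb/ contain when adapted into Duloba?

After substitution the input is /ʒaðɹakʔfɛb/.
The unsyllabifiable consonants are /ʔ/; each receives one epenthetic vowel.

1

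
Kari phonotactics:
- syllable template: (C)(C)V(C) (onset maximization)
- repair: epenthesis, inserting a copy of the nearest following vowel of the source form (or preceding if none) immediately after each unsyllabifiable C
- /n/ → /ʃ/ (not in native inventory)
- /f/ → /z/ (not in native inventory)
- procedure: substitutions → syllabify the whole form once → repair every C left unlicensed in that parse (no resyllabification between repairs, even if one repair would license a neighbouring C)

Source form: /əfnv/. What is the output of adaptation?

Substitution: /f/ → /z/, /n/ → /ʃ/, giving /əzʃv/.
The consonants /ʃ/, /v/ cannot be parsed into a legal (C)(C)V(C) syllable (at most one coda consonant is licensed; onsets may contain at most 2 consonants).
Inserting the epenthetic vowel yields /ʃ/ → /ʃə/, /v/ → /və/.

əzʃəvə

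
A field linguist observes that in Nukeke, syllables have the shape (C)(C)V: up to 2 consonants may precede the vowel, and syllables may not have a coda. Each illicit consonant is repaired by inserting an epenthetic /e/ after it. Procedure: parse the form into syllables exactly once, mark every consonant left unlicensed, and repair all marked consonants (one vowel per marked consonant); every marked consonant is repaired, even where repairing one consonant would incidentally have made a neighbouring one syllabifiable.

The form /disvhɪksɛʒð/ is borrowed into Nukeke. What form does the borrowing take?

disevhɪksɛʒeðe

Under (C)(C)V, the unsyllabifiable consonants are /s/, /ʒ/, /ð/ (no codas are permitted; onsets may contain at most 2 consonants).
Epenthesis after each stranded consonant: /s/ → /se/, /ʒ/ → /ʒe/, /ð/ → /ðe/.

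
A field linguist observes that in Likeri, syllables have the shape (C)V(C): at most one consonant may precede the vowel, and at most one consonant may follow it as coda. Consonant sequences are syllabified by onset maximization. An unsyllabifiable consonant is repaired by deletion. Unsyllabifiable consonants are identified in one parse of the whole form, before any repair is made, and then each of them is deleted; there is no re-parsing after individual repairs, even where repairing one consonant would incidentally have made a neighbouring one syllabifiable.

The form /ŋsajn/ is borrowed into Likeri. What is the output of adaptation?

saj

The consonants /ŋ/, /n/ cannot be parsed into a legal (C)V(C) syllable (at most one coda consonant is licensed; onsets are limited to one consonant).
Deletion applies to /ŋ/, /n/.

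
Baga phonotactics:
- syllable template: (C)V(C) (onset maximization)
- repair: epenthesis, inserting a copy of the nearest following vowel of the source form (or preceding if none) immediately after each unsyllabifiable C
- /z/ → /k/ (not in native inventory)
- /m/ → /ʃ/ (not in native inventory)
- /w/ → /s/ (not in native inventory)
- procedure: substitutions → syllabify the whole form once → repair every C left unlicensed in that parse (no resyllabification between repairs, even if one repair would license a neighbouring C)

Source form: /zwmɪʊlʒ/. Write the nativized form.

kɪsɪʃɪʊlʒʊ

Substitution: /z/ → /k/, /w/ → /s/, /m/ → /ʃ/, giving /ksʃɪʊlʒ/.
Syllabifying with onset maximization leaves /k/, /s/, /ʒ/ stranded (at most one coda consonant is licensed; onsets are limited to one consonant).
Each unlicensed consonant becomes the onset of a new syllable: /k/ → /kɪ/, /s/ → /sɪ/, /ʒ/ → /ʒʊ/.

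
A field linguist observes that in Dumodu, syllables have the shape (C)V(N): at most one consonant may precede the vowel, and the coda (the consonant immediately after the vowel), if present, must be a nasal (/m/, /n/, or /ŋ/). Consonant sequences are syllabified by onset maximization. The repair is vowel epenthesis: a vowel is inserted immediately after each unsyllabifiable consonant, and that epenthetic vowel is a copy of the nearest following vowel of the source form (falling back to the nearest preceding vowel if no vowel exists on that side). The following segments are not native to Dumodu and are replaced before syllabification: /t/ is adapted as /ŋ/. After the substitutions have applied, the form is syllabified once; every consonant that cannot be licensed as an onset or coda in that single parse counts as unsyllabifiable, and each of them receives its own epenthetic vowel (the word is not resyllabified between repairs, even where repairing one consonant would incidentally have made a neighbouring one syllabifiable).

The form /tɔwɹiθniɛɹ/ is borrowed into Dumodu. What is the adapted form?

ŋɔwiɹiθiniɛɹɛ

Substitution: /t/ → /ŋ/, giving /ŋɔwɹiθniɛɹ/.
Under (C)V(N), the unsyllabifiable consonants are /w/, /θ/, /ɹ/ (only a nasal (/m/, /n/, or /ŋ/) is licensed in coda position; onsets are limited to one consonant).
Each unlicensed consonant becomes the onset of a new syllable: /w/ → /wi/, /θ/ → /θi/, /ɹ/ → /ɹɛ/.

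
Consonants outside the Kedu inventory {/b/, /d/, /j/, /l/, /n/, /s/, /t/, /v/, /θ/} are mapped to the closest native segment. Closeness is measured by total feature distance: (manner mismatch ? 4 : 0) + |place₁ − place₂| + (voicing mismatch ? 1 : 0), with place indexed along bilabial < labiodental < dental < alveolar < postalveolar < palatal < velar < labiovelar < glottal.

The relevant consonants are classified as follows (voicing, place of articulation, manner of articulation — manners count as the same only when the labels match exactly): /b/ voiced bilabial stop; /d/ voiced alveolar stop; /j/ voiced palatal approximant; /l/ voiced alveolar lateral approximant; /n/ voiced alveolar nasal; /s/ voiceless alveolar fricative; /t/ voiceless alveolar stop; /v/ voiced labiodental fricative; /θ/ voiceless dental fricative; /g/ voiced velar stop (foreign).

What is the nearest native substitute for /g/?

d

/d/ is closest: same manner (stop), place distance 3 (velar→alveolar), same voicing; total 3. Next closest is /t/ at distance 4.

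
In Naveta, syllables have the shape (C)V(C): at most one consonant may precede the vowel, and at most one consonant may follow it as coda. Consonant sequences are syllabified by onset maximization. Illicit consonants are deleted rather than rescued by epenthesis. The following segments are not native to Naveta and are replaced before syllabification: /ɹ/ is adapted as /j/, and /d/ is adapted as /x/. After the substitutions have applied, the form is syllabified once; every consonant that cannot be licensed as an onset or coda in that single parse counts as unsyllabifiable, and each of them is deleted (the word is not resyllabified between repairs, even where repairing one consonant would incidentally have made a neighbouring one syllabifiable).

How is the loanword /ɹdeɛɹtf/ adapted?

Substitution: /ɹ/ → /j/, /d/ → /x/, giving /jxeɛjtf/.
Syllabifying with onset maximization leaves /j/, /t/, /f/ stranded (at most one coda consonant is licensed; onsets are limited to one consonant).
Each unlicensed consonant is deleted: /j/, /t/, /f/.

xeɛj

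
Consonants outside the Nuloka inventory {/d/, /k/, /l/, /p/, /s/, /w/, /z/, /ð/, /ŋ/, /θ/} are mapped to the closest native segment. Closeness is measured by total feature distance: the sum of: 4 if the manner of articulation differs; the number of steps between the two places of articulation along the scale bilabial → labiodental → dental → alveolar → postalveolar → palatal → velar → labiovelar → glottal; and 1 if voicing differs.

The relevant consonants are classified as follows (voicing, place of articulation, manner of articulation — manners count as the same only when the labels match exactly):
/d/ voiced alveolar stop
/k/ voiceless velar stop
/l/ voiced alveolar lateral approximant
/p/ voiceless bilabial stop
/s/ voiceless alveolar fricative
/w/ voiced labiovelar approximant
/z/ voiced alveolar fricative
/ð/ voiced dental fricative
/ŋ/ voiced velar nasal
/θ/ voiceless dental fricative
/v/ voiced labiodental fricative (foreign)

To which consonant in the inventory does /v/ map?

/ð/ is closest: same manner (fricative), place distance 1 (labiodental→dental), same voicing; total 1. Next closest is /z/ at distance 2.

ð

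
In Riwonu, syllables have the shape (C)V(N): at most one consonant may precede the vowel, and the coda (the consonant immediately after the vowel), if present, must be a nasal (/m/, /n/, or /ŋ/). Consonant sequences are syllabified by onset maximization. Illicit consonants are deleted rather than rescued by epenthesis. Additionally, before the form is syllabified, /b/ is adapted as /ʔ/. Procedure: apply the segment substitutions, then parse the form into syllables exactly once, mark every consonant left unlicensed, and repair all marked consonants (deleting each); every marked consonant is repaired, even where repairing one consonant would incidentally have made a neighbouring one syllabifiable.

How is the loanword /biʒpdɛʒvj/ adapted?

Substitution: /b/ → /ʔ/, giving /ʔiʒpdɛʒvj/.
Under (C)V(N), the unsyllabifiable consonants are /ʒ/, /p/, /ʒ/, /v/, /j/ (only a nasal (/m/, /n/, or /ŋ/) is licensed in coda position; onsets are limited to one consonant).
Deletion applies to /ʒ/, /p/, /ʒ/, /v/, /j/.

ʔidɛ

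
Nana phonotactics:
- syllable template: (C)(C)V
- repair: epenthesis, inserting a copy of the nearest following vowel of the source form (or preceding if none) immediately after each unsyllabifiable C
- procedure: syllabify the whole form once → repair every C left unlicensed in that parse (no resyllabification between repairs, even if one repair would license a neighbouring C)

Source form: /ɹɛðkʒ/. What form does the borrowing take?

ɹɛðɛkɛʒɛ

Under (C)(C)V, the unsyllabifiable consonants are /ð/, /k/, /ʒ/ (no codas are permitted; onsets may contain at most 2 consonants).
Epenthesis after each stranded consonant: /ð/ → /ðɛ/, /k/ → /kɛ/, /ʒ/ → /ʒɛ/.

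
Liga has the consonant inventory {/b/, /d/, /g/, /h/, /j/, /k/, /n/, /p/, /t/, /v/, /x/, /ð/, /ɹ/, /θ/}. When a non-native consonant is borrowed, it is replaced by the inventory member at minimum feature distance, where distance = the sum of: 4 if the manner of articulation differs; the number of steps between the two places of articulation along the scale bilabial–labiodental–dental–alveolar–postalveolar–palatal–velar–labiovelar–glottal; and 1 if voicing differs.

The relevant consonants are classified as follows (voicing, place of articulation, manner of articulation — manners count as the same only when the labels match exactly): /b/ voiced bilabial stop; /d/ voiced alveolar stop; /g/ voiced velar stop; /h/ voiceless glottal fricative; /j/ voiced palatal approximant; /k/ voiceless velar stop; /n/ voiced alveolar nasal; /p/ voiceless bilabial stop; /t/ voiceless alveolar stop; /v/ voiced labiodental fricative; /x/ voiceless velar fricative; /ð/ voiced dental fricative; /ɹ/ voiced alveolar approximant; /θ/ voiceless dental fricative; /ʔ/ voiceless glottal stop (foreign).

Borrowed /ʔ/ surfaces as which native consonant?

k

/k/ is closest: same manner (stop), place distance 2 (glottal→velar), same voicing; total 2. Next closest is /g/ at distance 3.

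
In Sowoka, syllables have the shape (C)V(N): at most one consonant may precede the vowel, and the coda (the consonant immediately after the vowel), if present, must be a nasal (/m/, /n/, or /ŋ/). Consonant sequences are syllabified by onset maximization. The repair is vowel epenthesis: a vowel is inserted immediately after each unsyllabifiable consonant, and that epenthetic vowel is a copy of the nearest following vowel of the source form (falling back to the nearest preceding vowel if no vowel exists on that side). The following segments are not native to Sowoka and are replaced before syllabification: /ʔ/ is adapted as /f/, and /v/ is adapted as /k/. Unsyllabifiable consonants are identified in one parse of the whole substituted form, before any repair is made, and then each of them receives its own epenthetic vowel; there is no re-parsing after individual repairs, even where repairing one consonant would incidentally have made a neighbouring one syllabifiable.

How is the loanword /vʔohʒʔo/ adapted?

kofohoʒofo

Substitution: /v/ → /k/, /ʔ/ → /f/, giving /kfohʒfo/.
Syllabifying with onset maximization leaves /k/, /h/, /ʒ/ stranded (only a nasal (/m/, /n/, or /ŋ/) is licensed in coda position; onsets are limited to one consonant).
Epenthesis after each stranded consonant: /k/ → /ko/, /h/ → /ho/, /ʒ/ → /ʒo/.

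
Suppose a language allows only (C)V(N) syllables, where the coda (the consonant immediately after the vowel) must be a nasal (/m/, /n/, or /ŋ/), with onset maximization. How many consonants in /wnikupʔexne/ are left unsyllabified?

Syllabifying with onset maximization leaves /w/, /p/, /x/ stranded (only a nasal (/m/, /n/, or /ŋ/) is licensed in coda position; onsets are limited to one consonant).

3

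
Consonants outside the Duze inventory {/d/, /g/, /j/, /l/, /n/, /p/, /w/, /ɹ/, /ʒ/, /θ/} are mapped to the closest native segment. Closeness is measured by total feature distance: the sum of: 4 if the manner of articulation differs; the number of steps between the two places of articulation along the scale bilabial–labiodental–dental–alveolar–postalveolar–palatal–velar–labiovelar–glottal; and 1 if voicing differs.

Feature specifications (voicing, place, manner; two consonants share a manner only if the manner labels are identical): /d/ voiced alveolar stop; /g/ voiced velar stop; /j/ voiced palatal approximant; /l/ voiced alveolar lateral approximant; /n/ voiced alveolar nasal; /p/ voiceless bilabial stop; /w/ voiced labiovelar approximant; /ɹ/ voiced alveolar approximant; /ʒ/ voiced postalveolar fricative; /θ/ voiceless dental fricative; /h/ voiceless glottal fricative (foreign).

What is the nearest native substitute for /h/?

ʒ

/ʒ/ is closest: same manner (fricative), place distance 4 (glottal→postalveolar), voicing differs (+1); total 5. Next closest is /w/ at distance 6.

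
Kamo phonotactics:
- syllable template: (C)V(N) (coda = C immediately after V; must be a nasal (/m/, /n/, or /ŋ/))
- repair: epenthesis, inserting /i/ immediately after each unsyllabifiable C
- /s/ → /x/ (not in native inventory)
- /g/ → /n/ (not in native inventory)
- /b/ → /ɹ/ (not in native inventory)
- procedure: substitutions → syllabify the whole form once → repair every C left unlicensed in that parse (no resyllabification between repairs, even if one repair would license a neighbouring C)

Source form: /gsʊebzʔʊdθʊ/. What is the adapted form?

nixʊeɹiziʔʊdiθʊ

Substitution: /g/ → /n/, /s/ → /x/, /b/ → /ɹ/, giving /nxʊeɹzʔʊdθʊ/.
Under (C)V(N), the unsyllabifiable consonants are /n/, /ɹ/, /z/, /d/ (only a nasal (/m/, /n/, or /ŋ/) is licensed in coda position; onsets are limited to one consonant).
Each unlicensed consonant becomes the onset of a new syllable: /n/ → /ni/, /ɹ/ → /ɹi/, /z/ → /zi/, /d/ → /di/.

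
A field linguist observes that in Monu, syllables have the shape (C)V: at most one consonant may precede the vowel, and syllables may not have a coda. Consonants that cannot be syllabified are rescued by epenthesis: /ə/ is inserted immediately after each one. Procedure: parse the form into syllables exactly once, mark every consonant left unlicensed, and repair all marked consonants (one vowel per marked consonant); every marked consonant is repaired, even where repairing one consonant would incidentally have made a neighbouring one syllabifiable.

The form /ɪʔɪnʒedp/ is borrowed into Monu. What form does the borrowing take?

Syllabifying with onset maximization leaves /n/, /d/, /p/ stranded (no codas are permitted; onsets are limited to one consonant).
Each unlicensed consonant becomes the onset of a new syllable: /n/ → /nə/, /d/ → /də/, /p/ → /pə/.

ɪʔɪnəʒedəpə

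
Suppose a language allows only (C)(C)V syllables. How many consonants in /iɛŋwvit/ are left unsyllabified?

The consonants /ŋ/, /t/ cannot be parsed into a legal (C)(C)V syllable (no codas are permitted; onsets may contain at most 2 consonants).

2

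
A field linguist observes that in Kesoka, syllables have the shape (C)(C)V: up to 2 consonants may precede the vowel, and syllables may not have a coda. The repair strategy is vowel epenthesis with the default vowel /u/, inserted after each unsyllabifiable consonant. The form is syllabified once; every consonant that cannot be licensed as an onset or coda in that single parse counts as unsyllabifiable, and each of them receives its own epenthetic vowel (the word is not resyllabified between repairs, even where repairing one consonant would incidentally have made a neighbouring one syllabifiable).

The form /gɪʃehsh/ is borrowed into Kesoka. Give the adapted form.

Syllabifying with onset maximization leaves /h/, /s/, /h/ stranded (no codas are permitted; onsets may contain at most 2 consonants).
Each unlicensed consonant becomes the onset of a new syllable: /h/ → /hu/, /s/ → /su/, /h/ → /hu/.

gɪʃehusuhu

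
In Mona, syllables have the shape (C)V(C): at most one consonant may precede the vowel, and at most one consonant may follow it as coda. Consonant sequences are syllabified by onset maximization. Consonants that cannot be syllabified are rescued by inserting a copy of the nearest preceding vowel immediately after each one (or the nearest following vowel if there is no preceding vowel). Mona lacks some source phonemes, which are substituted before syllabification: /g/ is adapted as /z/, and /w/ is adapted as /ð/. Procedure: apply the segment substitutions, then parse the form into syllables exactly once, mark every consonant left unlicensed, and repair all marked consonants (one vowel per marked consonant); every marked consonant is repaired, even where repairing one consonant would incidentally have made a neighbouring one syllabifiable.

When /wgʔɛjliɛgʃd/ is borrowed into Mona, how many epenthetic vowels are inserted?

4

After substitution the input is /ðzʔɛjliɛzʃd/.
The unsyllabifiable consonants are /ð/, /z/, /ʃ/, /d/; each receives one epenthetic vowel.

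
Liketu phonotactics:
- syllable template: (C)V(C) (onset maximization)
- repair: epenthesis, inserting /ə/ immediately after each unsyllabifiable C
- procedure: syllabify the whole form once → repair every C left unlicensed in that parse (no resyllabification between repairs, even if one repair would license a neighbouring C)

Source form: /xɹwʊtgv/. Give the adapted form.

Syllabifying with onset maximization leaves /x/, /ɹ/, /g/, /v/ stranded (at most one coda consonant is licensed; onsets are limited to one consonant).
Epenthesis after each stranded consonant: /x/ → /xə/, /ɹ/ → /ɹə/, /g/ → /gə/, /v/ → /və/.

xəɹəwʊtgəvə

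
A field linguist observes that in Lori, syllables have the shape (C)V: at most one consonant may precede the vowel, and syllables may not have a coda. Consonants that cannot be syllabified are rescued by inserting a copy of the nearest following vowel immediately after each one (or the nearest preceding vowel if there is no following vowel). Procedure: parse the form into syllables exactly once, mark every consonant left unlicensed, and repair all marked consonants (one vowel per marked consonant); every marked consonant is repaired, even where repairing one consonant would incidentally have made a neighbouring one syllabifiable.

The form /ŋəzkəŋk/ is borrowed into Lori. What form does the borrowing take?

ŋəzəkəŋəkə

The consonants /z/, /ŋ/, /k/ cannot be parsed into a legal (C)V syllable (no codas are permitted; onsets are limited to one consonant).
Inserting the epenthetic vowel yields /z/ → /zə/, /ŋ/ → /ŋə/, /k/ → /kə/.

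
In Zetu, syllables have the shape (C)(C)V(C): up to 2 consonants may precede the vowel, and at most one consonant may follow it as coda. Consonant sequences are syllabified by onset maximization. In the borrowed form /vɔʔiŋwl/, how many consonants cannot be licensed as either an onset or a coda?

The consonants /w/, /l/ cannot be parsed into a legal (C)(C)V(C) syllable (at most one coda consonant is licensed; onsets may contain at most 2 consonants).

2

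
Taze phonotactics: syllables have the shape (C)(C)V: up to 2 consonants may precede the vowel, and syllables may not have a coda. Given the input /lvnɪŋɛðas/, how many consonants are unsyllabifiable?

2

Under (C)(C)V, the unsyllabifiable consonants are /l/, /s/ (no codas are permitted; onsets may contain at most 2 consonants).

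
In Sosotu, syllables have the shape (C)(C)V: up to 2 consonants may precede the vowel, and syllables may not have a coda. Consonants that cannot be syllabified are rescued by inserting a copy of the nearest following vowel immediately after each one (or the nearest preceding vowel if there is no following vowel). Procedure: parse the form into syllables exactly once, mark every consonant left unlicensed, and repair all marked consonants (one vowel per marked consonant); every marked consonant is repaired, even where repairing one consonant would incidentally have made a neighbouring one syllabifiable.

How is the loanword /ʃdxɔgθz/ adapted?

The consonants /ʃ/, /g/, /θ/, /z/ cannot be parsed into a legal (C)(C)V syllable (no codas are permitted; onsets may contain at most 2 consonants).
Each unlicensed consonant becomes the onset of a new syllable: /ʃ/ → /ʃɔ/, /g/ → /gɔ/, /θ/ → /θɔ/, /z/ → /zɔ/.

ʃɔdxɔgɔθɔzɔ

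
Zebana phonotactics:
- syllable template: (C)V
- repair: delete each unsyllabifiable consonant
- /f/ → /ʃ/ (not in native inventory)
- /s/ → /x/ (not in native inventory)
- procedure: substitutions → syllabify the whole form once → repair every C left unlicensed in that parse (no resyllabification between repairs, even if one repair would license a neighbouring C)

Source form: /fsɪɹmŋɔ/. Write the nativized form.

xɪŋɔ

Substitution: /f/ → /ʃ/, /s/ → /x/, giving /ʃxɪɹmŋɔ/.
The consonants /ʃ/, /ɹ/, /m/ cannot be parsed into a legal (C)V syllable (no codas are permitted; onsets are limited to one consonant).
Deleting the stranded consonants removes /ʃ/, /ɹ/, /m/.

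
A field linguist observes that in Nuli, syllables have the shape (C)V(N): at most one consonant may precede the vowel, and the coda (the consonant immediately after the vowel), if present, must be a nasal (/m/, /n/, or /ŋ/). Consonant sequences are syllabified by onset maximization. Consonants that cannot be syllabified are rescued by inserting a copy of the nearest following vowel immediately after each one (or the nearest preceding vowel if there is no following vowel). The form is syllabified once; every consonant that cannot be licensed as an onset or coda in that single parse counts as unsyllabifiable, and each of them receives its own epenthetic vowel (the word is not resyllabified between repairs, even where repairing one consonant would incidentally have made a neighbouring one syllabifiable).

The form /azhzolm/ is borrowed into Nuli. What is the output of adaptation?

Under (C)V(N), the unsyllabifiable consonants are /z/, /h/, /l/, /m/ (only a nasal (/m/, /n/, or /ŋ/) is licensed in coda position; onsets are limited to one consonant).
Each unlicensed consonant becomes the onset of a new syllable: /z/ → /zo/, /h/ → /ho/, /l/ → /lo/, /m/ → /mo/.

azohozolomo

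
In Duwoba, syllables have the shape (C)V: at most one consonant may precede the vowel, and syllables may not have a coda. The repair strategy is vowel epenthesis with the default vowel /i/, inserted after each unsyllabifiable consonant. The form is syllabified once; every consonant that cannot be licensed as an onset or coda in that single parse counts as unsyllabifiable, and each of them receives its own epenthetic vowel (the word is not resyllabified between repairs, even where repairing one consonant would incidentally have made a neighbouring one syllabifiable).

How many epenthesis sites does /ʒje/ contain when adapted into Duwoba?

The unsyllabifiable consonants are /ʒ/; each receives one epenthetic vowel.

1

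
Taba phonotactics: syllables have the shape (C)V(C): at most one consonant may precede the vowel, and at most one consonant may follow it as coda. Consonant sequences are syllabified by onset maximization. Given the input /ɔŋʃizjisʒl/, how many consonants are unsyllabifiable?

2

Under (C)V(C), the unsyllabifiable consonants are /ʒ/, /l/ (at most one coda consonant is licensed; onsets are limited to one consonant).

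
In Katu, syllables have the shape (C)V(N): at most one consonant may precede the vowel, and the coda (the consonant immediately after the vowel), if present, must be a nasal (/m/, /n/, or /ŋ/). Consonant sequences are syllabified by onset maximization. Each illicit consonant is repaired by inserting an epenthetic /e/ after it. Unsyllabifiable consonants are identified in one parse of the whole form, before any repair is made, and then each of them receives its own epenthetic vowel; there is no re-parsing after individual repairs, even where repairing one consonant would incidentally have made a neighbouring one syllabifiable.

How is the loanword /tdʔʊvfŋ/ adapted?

Under (C)V(N), the unsyllabifiable consonants are /t/, /d/, /v/, /f/, /ŋ/ (only a nasal (/m/, /n/, or /ŋ/) is licensed in coda position; onsets are limited to one consonant).
Epenthesis after each stranded consonant: /t/ → /te/, /d/ → /de/, /v/ → /ve/, /f/ → /fe/, /ŋ/ → /ŋe/.

tedeʔʊvefeŋe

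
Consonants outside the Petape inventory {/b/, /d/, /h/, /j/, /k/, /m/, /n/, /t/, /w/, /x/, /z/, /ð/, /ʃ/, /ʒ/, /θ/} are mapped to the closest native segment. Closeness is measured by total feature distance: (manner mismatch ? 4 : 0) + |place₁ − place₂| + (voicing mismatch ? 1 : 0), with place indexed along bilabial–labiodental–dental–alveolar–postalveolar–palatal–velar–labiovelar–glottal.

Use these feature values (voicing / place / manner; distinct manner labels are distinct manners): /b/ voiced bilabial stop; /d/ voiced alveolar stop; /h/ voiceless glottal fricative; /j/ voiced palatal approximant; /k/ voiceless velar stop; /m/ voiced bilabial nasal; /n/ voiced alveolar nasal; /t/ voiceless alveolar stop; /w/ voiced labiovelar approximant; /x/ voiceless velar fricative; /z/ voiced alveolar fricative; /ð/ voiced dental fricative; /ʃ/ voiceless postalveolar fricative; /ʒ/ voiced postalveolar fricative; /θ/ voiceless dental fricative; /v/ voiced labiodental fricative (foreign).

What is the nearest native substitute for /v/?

ð

/ð/ is closest: same manner (fricative), place distance 1 (labiodental→dental), same voicing; total 1. Next closest is /z/ at distance 2.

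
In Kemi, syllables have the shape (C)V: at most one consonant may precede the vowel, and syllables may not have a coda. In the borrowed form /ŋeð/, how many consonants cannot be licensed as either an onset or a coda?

The consonants /ð/ cannot be parsed into a legal (C)V syllable (no codas are permitted; onsets are limited to one consonant).

1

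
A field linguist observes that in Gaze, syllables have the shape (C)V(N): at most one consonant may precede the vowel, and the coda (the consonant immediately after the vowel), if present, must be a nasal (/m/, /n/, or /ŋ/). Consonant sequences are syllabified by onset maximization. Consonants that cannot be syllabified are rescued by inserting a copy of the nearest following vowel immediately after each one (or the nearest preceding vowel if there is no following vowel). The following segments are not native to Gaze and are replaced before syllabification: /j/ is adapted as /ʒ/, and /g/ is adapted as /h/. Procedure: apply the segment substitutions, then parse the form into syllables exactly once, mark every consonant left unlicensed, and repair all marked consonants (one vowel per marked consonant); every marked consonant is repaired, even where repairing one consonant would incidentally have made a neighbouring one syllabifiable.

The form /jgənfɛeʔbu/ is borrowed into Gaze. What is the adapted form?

Substitution: /j/ → /ʒ/, /g/ → /h/, giving /ʒhənfɛeʔbu/.
The consonants /ʒ/, /ʔ/ cannot be parsed into a legal (C)V(N) syllable (only a nasal (/m/, /n/, or /ŋ/) is licensed in coda position; onsets are limited to one consonant).
Epenthesis after each stranded consonant: /ʒ/ → /ʒə/, /ʔ/ → /ʔu/.

ʒəhənfɛeʔubu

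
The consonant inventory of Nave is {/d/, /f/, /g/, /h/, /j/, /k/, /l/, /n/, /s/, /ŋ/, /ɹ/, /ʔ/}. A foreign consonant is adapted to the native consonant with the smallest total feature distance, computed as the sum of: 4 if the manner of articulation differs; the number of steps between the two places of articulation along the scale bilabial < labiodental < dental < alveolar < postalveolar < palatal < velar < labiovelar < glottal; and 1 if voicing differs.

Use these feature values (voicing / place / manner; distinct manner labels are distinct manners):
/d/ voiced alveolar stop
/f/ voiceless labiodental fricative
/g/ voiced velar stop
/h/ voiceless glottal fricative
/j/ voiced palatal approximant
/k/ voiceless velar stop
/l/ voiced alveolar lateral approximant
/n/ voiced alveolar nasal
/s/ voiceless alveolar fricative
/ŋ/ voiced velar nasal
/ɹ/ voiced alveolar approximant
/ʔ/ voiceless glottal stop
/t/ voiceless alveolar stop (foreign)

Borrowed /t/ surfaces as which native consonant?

d

/d/ is closest: same manner (stop), place distance 0 (alveolar→alveolar), voicing differs (+1); total 1. Next closest is /k/ at distance 3.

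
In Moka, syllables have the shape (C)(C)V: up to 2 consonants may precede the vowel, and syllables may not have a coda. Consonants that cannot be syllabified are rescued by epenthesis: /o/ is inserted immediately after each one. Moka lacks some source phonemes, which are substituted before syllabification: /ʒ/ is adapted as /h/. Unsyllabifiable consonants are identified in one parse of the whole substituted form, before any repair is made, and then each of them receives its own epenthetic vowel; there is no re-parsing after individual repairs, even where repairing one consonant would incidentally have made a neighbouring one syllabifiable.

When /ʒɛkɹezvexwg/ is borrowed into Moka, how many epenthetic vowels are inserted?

3

After substitution the input is /hɛkɹezvexwg/.
The unsyllabifiable consonants are /x/, /w/, /g/; each receives one epenthetic vowel.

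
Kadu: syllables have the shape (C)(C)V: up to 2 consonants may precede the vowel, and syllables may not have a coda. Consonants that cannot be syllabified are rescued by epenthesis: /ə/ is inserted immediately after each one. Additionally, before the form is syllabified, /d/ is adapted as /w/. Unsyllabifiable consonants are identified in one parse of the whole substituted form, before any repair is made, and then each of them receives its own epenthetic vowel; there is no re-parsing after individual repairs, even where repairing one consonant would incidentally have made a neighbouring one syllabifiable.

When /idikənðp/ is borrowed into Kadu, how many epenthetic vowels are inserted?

3

After substitution the input is /iwikənðp/.
The unsyllabifiable consonants are /n/, /ð/, /p/; each receives one epenthetic vowel.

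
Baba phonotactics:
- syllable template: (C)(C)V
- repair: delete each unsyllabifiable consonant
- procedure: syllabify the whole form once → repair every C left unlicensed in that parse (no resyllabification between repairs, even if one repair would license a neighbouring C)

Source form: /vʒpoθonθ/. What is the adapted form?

Syllabifying with onset maximization leaves /v/, /n/, /θ/ stranded (no codas are permitted; onsets may contain at most 2 consonants).
Each unlicensed consonant is deleted: /v/, /n/, /θ/.

ʒpoθo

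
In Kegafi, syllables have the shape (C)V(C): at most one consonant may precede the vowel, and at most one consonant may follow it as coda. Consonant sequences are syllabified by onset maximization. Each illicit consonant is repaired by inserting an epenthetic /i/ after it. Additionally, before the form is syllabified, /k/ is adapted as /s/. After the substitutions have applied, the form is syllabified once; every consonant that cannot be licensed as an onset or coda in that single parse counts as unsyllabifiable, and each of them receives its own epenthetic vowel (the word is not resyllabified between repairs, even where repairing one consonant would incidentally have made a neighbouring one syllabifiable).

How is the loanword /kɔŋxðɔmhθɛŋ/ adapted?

Substitution: /k/ → /s/, giving /sɔŋxðɔmhθɛŋ/.
The consonants /x/, /h/ cannot be parsed into a legal (C)V(C) syllable (at most one coda consonant is licensed; onsets are limited to one consonant).
Each unlicensed consonant becomes the onset of a new syllable: /x/ → /xi/, /h/ → /hi/.

sɔŋxiðɔmhiθɛŋ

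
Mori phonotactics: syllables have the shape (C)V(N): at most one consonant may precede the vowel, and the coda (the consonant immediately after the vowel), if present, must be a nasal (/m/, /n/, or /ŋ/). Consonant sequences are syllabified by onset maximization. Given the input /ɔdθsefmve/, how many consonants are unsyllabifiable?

The consonants /d/, /θ/, /f/, /m/ cannot be parsed into a legal (C)V(N) syllable (only a nasal (/m/, /n/, or /ŋ/) is licensed in coda position; onsets are limited to one consonant).

4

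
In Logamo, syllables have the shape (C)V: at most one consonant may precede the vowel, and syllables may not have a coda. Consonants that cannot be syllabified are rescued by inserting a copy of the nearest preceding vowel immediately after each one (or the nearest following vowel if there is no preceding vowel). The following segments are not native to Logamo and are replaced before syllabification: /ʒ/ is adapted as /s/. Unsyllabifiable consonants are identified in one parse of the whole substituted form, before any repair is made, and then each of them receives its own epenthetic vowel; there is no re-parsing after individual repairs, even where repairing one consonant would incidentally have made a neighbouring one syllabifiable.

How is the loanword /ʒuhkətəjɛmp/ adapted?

suhukətəjɛmɛpɛ

Substitution: /ʒ/ → /s/, giving /suhkətəjɛmp/.
Under (C)V, the unsyllabifiable consonants are /h/, /m/, /p/ (no codas are permitted; onsets are limited to one consonant).
Inserting the epenthetic vowel yields /h/ → /hu/, /m/ → /mɛ/, /p/ → /pɛ/.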